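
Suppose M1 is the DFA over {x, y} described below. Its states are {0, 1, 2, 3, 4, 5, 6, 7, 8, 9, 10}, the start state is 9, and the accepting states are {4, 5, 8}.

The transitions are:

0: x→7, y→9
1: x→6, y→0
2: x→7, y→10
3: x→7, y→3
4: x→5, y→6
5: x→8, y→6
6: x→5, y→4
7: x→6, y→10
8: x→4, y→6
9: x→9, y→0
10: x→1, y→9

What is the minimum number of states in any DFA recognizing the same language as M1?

States {2,3} cannot be reached from the start state, so discard them.
P0 = {4,5,8} | {0,1,6,7,9,10}.
Split {0,1,6,7,9,10} by δ(·,x) → {0,1,7,9,10} and {6}.
On input x, block {0,1,7,9,10} splits into {0,9,10} and {1,7}.
Refine {0,9,10} on symbol x: members go to different blocks, giving {0,10} and {9}.
No further refinement is possible. Final partition (5 blocks): {4,5,8} | {0,10} | {6} | {1,7} | {9}.

5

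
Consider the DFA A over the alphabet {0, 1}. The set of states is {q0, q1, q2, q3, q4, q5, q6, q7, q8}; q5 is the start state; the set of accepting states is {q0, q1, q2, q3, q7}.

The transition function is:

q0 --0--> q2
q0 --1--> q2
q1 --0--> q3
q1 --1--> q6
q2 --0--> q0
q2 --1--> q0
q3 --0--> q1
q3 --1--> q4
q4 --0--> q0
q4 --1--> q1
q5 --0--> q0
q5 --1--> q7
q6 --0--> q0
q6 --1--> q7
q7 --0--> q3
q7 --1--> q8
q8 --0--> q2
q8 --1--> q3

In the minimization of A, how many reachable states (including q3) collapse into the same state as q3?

Initial partition by acceptance: {q0,q1,q2,q3,q7} | {q4,q5,q6,q8}.
On input 1, block {q0,q1,q2,q3,q7} splits into {q1,q3,q7} and {q0,q2}.
Stable partition: {q1,q3,q7} | {q4,q5,q6,q8} | {q0,q2} — 3 equivalence classes.
The equivalence class containing q3 is {q1,q3,q7}, of size 3.

3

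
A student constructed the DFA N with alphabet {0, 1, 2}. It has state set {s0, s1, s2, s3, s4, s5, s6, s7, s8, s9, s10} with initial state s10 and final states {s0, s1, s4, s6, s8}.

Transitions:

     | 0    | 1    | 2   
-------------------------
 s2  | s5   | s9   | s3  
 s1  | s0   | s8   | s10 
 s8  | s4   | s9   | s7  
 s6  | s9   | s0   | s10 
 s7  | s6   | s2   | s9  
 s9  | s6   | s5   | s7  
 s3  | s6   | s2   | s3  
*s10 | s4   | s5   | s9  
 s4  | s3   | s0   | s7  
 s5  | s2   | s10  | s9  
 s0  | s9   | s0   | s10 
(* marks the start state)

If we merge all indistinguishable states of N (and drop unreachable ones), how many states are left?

Reachable states from the start: {s0,s2,s3,s4,s5,s6,s7,s9,s10}. Unreachable: {s1,s8} — drop them.
P0 = {s0,s4,s6} | {s2,s3,s5,s7,s9,s10}.
Split {s2,s3,s5,s7,s9,s10} by δ(·,0) → {s3,s7,s9,s10} and {s2,s5}.
The partition is now stable with 3 blocks: {s0,s4,s6} | {s3,s7,s9,s10} | {s2,s5}.

3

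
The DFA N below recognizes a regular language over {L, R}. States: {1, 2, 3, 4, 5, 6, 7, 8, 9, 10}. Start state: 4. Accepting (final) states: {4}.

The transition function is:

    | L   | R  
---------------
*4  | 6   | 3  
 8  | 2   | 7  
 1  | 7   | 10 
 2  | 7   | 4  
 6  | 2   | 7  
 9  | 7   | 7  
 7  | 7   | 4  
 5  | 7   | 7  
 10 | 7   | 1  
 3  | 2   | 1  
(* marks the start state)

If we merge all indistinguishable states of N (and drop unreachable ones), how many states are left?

4

States {5,8,9} cannot be reached from the start state, so discard them.
P0 = {4} | {1,2,3,6,7,10}.
Refine {1,2,3,6,7,10} on symbol R: members go to different blocks, giving {1,3,6,10} and {2,7}.
On input R, block {1,3,6,10} splits into {1,3,10} and {6}.
The partition is now stable with 4 blocks: {4} | {1,3,10} | {2,7} | {6}.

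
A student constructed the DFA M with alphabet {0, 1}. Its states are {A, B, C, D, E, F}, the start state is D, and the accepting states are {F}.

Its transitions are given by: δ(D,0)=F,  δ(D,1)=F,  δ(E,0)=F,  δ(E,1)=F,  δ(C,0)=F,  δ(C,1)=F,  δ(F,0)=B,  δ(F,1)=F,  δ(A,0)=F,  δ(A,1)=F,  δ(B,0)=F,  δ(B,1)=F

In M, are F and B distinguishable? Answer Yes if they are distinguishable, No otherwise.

States {A,C,E} cannot be reached from the start state, so discard them.
Initial partition by acceptance: {F} | {B,D}.
Stable partition: {F} | {B,D} — 2 equivalence classes.
F and B end up in different blocks, so they are distinguishable. For instance, the string 'ε' is accepted from only F.

Yes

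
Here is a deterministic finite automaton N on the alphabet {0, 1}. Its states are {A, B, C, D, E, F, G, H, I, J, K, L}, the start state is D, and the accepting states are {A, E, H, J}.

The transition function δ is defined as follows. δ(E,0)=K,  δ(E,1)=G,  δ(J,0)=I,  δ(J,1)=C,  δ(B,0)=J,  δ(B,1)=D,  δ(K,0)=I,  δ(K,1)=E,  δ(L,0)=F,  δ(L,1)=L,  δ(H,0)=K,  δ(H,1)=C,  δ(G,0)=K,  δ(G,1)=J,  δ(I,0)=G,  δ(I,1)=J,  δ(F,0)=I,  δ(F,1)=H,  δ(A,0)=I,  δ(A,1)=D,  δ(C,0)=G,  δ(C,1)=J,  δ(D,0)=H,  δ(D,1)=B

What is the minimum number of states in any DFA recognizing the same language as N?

Reachable states from the start: {B,C,D,E,G,H,I,J,K}. Unreachable: {A,F,L} — drop them.
P0 = {E,H,J} | {B,C,D,G,I,K}.
Split {B,C,D,G,I,K} by δ(·,0) → {C,G,I,K} and {B,D}.
No further refinement is possible. Final partition (3 blocks): {E,H,J} | {C,G,I,K} | {B,D}.

3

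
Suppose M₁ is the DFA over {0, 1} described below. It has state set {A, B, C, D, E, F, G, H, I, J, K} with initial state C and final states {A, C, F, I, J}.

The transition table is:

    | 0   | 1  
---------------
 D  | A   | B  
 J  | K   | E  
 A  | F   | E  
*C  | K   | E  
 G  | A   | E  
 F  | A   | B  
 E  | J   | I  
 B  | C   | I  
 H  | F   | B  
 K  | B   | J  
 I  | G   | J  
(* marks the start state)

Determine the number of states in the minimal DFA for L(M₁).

6

States {D,H} cannot be reached from the start state, so discard them.
P0 = {A,C,F,I,J} | {B,E,G,K}.
Refine {A,C,F,I,J} on symbol 0: members go to different blocks, giving {C,I,J} and {A,F}.
On input 1, block {C,I,J} splits into {C,J} and {I}.
Split {B,E,G,K} by δ(·,0) → {B,E} and {G} and {K}.
Stable partition: {C,J} | {B,E} | {A,F} | {I} | {G} | {K} — 6 equivalence classes.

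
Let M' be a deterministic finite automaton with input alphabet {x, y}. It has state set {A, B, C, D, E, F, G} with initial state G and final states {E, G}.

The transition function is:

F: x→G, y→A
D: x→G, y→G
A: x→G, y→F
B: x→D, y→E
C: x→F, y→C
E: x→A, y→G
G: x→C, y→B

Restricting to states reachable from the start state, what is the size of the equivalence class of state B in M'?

1

Start with accepting vs non-accepting: {E,G} | {A,B,C,D,F}.
On input y, block {E,G} splits into {E} and {G}.
Split {A,B,C,D,F} by δ(·,x) → {A,D,F} and {B,C}.
Refine {A,D,F} on symbol y: members go to different blocks, giving {A,F} and {D}.
Split {B,C} by δ(·,x) → {B} and {C}.
Stable partition: {E} | {A,F} | {G} | {B} | {D} | {C} — 6 equivalence classes.
The equivalence class containing B is {B}, of size 1.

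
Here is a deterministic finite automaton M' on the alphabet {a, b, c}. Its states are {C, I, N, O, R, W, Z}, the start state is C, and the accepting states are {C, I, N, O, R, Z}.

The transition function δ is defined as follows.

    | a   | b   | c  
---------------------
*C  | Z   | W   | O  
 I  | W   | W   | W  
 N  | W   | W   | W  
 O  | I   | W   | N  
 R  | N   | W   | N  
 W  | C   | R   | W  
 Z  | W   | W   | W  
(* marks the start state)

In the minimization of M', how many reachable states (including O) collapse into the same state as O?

2

Initial partition by acceptance: {C,I,N,O,R,Z} | {W}.
Refine {C,I,N,O,R,Z} on symbol a: members go to different blocks, giving {C,O,R} and {I,N,Z}.
Split {C,O,R} by δ(·,c) → {O,R} and {C}.
No further refinement is possible. Final partition (4 blocks): {O,R} | {W} | {I,N,Z} | {C}.
State O belongs to the block {O,R}, which has 2 states.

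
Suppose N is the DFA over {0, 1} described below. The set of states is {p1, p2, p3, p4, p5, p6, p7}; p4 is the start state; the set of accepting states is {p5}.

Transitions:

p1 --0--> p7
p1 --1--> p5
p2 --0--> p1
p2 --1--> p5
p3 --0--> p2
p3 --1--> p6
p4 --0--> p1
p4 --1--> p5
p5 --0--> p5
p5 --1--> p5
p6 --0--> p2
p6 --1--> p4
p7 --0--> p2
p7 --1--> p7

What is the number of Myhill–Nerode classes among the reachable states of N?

4

States {p3,p6} cannot be reached from the start state, so discard them.
Start with accepting vs non-accepting: {p5} | {p1,p2,p4,p7}.
Refine {p1,p2,p4,p7} on symbol 1: members go to different blocks, giving {p1,p2,p4} and {p7}.
Refine {p1,p2,p4} on symbol 0: members go to different blocks, giving {p2,p4} and {p1}.
Stable partition: {p5} | {p2,p4} | {p7} | {p1} — 4 equivalence classes.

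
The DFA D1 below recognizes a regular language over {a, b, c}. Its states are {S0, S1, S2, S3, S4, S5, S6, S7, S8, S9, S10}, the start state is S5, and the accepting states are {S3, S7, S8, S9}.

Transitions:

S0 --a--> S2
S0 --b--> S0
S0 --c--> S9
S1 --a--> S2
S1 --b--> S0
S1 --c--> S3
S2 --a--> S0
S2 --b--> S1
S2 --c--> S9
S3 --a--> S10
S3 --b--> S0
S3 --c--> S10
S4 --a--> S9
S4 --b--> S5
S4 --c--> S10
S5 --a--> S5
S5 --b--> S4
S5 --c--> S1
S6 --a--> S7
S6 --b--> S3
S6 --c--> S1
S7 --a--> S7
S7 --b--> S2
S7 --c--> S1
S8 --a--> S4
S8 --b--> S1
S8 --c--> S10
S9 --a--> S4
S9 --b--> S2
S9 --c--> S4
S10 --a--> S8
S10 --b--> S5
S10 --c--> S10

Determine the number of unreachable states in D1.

BFS from S5 reaches {S0, S1, S2, S3, S4, S5, S8, S9, S10}; the 2 state(s) S6, S7 are never visited.

2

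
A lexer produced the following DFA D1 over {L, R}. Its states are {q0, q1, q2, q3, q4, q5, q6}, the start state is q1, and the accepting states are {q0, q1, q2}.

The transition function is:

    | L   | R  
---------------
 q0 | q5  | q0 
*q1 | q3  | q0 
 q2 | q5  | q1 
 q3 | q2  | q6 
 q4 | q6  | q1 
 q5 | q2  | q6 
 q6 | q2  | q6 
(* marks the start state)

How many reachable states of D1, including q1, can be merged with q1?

Reachable states from the start: {q0,q1,q2,q3,q5,q6}. Unreachable: {q4} — drop them.
P0 = {q0,q1,q2} | {q3,q5,q6}.
Stable partition: {q0,q1,q2} | {q3,q5,q6} — 2 equivalence classes.
State q1 belongs to the block {q0,q1,q2}, which has 3 states.

3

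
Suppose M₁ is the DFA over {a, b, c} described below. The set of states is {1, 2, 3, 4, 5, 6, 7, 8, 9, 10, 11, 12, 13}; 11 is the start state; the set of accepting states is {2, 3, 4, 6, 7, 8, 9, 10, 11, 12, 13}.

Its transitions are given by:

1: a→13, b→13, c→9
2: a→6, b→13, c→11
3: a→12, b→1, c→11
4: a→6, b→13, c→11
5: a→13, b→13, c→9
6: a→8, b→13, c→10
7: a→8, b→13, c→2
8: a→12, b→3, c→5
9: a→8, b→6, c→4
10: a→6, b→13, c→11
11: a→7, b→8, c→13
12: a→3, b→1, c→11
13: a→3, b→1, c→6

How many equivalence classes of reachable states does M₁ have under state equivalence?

Initial partition by acceptance: {2,3,4,6,7,8,9,10,11,12,13} | {1,5}.
Refine {2,3,4,6,7,8,9,10,11,12,13} on symbol b: members go to different blocks, giving {2,4,6,7,8,9,10,11} and {3,12,13}.
Split {2,4,6,7,8,9,10,11} by δ(·,a) → {2,4,6,7,9,10,11} and {8}.
On input a, block {2,4,6,7,9,10,11} splits into {2,4,10,11} and {6,7,9}.
Split {2,4,10,11} by δ(·,b) → {2,4,10} and {11}.
On input c, block {3,12,13} splits into {3,12} and {13}.
Split {6,7,9} by δ(·,b) → {6,7} and {9}.
No further refinement is possible. Final partition (8 blocks): {2,4,10} | {1,5} | {3,12} | {8} | {6,7} | {11} | {13} | {9}.

8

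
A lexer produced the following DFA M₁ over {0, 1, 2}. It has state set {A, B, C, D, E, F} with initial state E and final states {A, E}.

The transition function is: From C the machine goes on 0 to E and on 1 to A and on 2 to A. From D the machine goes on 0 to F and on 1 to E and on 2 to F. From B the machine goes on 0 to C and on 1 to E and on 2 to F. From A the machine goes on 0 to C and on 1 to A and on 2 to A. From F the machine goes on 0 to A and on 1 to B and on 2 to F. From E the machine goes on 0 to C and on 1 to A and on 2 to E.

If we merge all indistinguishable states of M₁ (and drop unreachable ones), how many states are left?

First remove the unreachable states {B,D,F}; 3 states remain.
Start with accepting vs non-accepting: {A,E} | {C}.
Stable partition: {A,E} | {C} — 2 equivalence classes.

2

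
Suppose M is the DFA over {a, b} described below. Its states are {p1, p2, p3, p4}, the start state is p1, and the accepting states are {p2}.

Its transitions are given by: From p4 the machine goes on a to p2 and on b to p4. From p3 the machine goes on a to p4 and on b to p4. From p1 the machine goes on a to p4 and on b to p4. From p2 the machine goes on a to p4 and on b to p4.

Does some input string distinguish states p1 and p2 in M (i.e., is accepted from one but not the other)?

Reachable states from the start: {p1,p2,p4}. Unreachable: {p3} — drop them.
Start with accepting vs non-accepting: {p2} | {p1,p4}.
Split {p1,p4} by δ(·,a) → {p1} and {p4}.
Stable partition: {p2} | {p1} | {p4} — 3 equivalence classes.
p1 and p2 end up in different blocks, so they are distinguishable. For instance, the string 'ε' is accepted from only p2.

Yes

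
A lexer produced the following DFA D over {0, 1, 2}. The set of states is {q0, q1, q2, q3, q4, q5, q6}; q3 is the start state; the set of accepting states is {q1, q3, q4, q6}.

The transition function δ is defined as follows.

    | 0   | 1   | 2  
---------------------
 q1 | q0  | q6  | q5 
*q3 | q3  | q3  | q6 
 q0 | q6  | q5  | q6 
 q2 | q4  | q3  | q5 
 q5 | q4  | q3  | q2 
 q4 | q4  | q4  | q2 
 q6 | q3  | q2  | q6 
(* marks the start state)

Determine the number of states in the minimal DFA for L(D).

4

First remove the unreachable states {q0,q1}; 5 states remain.
Start with accepting vs non-accepting: {q3,q4,q6} | {q2,q5}.
Refine {q3,q4,q6} on symbol 1: members go to different blocks, giving {q3,q4} and {q6}.
Refine {q3,q4} on symbol 2: members go to different blocks, giving {q3} and {q4}.
The partition is now stable with 4 blocks: {q3} | {q2,q5} | {q6} | {q4}.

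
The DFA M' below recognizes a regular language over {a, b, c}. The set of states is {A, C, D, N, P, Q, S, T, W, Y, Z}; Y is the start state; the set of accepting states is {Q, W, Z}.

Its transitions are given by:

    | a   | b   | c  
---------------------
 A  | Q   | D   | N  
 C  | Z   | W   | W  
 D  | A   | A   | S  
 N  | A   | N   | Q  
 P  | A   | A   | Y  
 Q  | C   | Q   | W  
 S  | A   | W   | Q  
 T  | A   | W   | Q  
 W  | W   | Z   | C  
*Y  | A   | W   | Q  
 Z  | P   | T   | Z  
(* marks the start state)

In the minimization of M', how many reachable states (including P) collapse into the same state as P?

Start with accepting vs non-accepting: {Q,W,Z} | {A,C,D,N,P,S,T,Y}.
On input a, block {Q,W,Z} splits into {Q,Z} and {W}.
Refine {Q,Z} on symbol b: members go to different blocks, giving {Z} and {Q}.
On input a, block {A,C,D,N,P,S,T,Y} splits into {D,N,P,S,T,Y} and {A} and {C}.
Split {D,N,P,S,T,Y} by δ(·,b) → {S,T,Y} and {D,P} and {N}.
No further refinement is possible. Final partition (8 blocks): {Z} | {S,T,Y} | {W} | {Q} | {A} | {C} | {D,P} | {N}.
State P belongs to the block {D,P}, which has 2 states.

2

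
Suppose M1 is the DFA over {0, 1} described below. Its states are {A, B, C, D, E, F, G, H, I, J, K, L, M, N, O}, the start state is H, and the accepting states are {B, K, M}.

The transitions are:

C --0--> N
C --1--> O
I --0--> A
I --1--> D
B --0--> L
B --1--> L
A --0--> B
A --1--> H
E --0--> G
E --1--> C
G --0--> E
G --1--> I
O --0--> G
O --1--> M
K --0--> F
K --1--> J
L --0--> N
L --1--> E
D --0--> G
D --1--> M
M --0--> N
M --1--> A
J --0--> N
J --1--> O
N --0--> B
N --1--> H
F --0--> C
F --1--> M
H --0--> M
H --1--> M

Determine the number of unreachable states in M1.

3

BFS from H reaches {A, B, C, D, E, G, H, I, L, M, N, O}; the 3 state(s) F, J, K are never visited.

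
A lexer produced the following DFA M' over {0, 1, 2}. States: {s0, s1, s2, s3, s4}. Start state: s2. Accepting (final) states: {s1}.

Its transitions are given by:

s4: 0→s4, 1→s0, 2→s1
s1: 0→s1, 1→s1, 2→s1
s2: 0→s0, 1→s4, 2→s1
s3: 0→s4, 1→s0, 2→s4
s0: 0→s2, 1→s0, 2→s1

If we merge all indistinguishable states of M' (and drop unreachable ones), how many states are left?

2

States {s3} cannot be reached from the start state, so discard them.
Start with accepting vs non-accepting: {s1} | {s0,s2,s4}.
Stable partition: {s1} | {s0,s2,s4} — 2 equivalence classes.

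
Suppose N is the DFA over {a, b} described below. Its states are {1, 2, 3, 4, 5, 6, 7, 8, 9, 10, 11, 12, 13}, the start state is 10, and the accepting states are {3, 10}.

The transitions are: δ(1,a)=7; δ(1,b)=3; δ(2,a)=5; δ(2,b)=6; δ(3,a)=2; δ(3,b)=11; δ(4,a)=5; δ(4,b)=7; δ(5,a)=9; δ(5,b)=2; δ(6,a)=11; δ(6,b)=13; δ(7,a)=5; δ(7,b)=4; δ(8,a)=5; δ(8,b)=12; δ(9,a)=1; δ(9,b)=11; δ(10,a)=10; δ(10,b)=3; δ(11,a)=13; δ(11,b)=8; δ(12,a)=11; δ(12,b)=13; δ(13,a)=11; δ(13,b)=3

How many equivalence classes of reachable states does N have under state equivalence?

All states are reachable from the start state.
Start with accepting vs non-accepting: {3,10} | {1,2,4,5,6,7,8,9,11,12,13}.
Refine {3,10} on symbol a: members go to different blocks, giving {3} and {10}.
Split {1,2,4,5,6,7,8,9,11,12,13} by δ(·,b) → {2,4,5,6,7,8,9,11,12} and {1,13}.
Refine {2,4,5,6,7,8,9,11,12} on symbol a: members go to different blocks, giving {2,4,5,6,7,8,12} and {9,11}.
Split {2,4,5,6,7,8,12} by δ(·,a) → {2,4,7,8} and {5,6,12}.
On input b, block {2,4,7,8} splits into {2,8} and {4,7}.
Split {1,13} by δ(·,a) → {1} and {13}.
On input a, block {9,11} splits into {9} and {11}.
On input a, block {5,6,12} splits into {6,12} and {5}.
The partition is now stable with 10 blocks: {3} | {2,8} | {10} | {1} | {9} | {6,12} | {4,7} | {13} | {11} | {5}.

10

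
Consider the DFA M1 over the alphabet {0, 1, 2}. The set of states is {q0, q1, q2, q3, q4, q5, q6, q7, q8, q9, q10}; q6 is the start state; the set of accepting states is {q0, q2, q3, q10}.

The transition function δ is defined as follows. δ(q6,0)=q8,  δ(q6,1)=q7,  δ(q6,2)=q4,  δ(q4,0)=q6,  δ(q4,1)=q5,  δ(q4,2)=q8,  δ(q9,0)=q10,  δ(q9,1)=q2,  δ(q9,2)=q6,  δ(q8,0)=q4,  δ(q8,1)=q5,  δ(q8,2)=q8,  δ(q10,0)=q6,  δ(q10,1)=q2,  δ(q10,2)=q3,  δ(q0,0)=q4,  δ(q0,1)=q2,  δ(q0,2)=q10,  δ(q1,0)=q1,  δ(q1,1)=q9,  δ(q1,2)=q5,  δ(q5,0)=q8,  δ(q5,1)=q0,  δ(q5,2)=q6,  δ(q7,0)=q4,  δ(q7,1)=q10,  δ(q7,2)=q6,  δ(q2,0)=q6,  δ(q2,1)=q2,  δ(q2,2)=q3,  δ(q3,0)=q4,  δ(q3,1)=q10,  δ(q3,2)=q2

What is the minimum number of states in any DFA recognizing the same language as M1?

States {q1,q9} cannot be reached from the start state, so discard them.
Initial partition by acceptance: {q0,q2,q3,q10} | {q4,q5,q6,q7,q8}.
Split {q4,q5,q6,q7,q8} by δ(·,1) → {q4,q6,q8} and {q5,q7}.
The partition is now stable with 3 blocks: {q0,q2,q3,q10} | {q4,q6,q8} | {q5,q7}.

3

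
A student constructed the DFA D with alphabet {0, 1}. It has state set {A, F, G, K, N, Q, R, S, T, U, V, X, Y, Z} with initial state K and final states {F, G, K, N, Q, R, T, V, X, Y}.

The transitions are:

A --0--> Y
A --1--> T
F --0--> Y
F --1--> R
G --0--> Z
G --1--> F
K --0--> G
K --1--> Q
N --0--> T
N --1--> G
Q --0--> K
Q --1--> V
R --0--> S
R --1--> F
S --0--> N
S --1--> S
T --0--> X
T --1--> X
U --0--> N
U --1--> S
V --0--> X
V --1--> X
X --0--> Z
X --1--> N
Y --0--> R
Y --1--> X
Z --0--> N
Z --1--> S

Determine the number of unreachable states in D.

2

Starting at K and following transitions, the reachable set is {F, G, K, N, Q, R, S, T, V, X, Y, Z}. That leaves A, U unreachable — 2 in total.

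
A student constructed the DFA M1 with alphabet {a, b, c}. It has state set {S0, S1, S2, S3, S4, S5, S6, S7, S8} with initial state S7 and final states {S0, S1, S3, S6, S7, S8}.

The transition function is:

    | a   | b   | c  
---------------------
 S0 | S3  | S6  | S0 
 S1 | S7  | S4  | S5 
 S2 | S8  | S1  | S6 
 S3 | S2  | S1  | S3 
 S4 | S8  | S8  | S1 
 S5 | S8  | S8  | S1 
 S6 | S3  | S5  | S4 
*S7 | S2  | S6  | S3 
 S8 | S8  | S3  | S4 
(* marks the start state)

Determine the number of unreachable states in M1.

1

Starting at S7 and following transitions, the reachable set is {S1, S2, S3, S4, S5, S6, S7, S8}. That leaves S0 unreachable — 1 in total.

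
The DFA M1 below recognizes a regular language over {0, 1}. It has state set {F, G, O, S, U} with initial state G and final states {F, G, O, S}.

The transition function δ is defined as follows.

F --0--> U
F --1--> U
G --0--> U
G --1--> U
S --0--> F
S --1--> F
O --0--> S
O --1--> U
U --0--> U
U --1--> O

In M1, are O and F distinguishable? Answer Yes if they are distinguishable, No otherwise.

All states are reachable from the start state.
P0 = {F,G,O,S} | {U}.
On input 0, block {F,G,O,S} splits into {O,S} and {F,G}.
Refine {O,S} on symbol 0: members go to different blocks, giving {S} and {O}.
No further refinement is possible. Final partition (4 blocks): {S} | {U} | {F,G} | {O}.
O and F end up in different blocks, so they are distinguishable. For instance, the string '0' is accepted from only O.

Yes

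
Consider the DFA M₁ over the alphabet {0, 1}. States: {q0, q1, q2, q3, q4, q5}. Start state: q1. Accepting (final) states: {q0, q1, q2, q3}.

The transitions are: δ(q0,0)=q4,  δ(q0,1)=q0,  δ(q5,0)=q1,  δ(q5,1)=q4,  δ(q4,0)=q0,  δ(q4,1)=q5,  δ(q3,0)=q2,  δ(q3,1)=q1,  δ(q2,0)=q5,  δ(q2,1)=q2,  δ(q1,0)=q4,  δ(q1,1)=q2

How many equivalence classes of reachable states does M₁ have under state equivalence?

States {q3} cannot be reached from the start state, so discard them.
P0 = {q0,q1,q2} | {q4,q5}.
Stable partition: {q0,q1,q2} | {q4,q5} — 2 equivalence classes.

2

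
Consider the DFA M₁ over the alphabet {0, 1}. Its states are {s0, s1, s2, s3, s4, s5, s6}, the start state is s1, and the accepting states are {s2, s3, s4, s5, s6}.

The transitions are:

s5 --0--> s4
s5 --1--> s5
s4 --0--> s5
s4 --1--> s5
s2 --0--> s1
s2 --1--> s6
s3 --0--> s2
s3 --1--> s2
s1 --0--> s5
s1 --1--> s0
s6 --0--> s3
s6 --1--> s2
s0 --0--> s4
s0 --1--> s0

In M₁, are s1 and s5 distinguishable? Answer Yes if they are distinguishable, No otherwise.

Reachable states from the start: {s0,s1,s4,s5}. Unreachable: {s2,s3,s6} — drop them.
Start with accepting vs non-accepting: {s4,s5} | {s0,s1}.
No further refinement is possible. Final partition (2 blocks): {s4,s5} | {s0,s1}.
s1 and s5 end up in different blocks, so they are distinguishable. For instance, the string 'ε' is accepted from only s5.

Yes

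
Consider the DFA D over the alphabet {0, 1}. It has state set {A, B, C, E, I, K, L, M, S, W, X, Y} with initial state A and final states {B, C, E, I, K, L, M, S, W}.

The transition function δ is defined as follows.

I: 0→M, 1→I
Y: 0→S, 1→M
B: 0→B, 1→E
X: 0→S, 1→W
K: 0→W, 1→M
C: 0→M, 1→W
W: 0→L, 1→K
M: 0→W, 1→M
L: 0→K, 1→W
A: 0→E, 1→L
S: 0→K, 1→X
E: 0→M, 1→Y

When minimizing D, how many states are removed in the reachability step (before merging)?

BFS from A reaches {A, E, K, L, M, S, W, X, Y}; the 3 state(s) B, C, I are never visited.

3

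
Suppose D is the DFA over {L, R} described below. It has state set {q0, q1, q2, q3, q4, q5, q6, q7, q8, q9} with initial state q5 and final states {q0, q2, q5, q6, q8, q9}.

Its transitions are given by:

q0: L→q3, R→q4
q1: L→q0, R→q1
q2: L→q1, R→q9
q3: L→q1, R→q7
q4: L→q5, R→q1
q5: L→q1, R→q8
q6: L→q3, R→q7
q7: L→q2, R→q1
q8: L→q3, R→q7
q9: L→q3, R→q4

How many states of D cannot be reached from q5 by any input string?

No path from q5 leads to q6; the other 9 states are all reachable.

1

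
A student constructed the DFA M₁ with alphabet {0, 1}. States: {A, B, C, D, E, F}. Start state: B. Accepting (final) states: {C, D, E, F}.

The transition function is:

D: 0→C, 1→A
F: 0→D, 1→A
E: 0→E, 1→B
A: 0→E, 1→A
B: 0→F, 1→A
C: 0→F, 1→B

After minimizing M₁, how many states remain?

2

Every state is reachable, so we keep all 6.
Start with accepting vs non-accepting: {C,D,E,F} | {A,B}.
Stable partition: {C,D,E,F} | {A,B} — 2 equivalence classes.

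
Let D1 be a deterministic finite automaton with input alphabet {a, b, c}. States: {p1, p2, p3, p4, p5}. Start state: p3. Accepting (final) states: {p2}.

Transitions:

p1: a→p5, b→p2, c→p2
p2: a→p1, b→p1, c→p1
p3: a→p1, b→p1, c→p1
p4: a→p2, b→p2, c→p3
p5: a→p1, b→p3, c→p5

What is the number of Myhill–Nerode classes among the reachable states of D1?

4

First remove the unreachable states {p4}; 4 states remain.
Start with accepting vs non-accepting: {p2} | {p1,p3,p5}.
Refine {p1,p3,p5} on symbol b: members go to different blocks, giving {p3,p5} and {p1}.
On input b, block {p3,p5} splits into {p3} and {p5}.
The partition is now stable with 4 blocks: {p2} | {p3} | {p1} | {p5}.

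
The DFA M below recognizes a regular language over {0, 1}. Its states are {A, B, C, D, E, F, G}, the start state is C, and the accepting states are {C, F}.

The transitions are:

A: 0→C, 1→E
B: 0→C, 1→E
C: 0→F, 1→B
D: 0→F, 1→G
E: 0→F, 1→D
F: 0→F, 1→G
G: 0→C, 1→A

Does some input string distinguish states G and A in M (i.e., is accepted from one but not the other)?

Every state is reachable, so we keep all 7.
Initial partition by acceptance: {C,F} | {A,B,D,E,G}.
The partition is now stable with 2 blocks: {C,F} | {A,B,D,E,G}.
G and A lie in the same block of the stable partition, so they are equivalent — no string distinguishes them.

No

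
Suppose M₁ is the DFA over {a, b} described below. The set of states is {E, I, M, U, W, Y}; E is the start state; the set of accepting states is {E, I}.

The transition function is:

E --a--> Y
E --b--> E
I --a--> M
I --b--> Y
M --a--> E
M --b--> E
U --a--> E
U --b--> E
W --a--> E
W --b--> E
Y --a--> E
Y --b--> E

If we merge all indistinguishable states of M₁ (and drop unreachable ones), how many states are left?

2

First remove the unreachable states {I,M,U,W}; 2 states remain.
Initial partition by acceptance: {E} | {Y}.
Stable partition: {E} | {Y} — 2 equivalence classes.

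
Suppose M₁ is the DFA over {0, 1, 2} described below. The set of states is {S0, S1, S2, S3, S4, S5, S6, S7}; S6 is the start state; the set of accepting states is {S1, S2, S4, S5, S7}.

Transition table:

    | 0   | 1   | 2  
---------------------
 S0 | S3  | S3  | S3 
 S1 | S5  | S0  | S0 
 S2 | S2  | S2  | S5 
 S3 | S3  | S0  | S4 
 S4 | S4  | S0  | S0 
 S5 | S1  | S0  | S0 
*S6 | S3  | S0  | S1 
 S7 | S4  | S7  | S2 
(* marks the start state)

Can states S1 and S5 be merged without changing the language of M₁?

First remove the unreachable states {S2,S7}; 6 states remain.
P0 = {S1,S4,S5} | {S0,S3,S6}.
Split {S0,S3,S6} by δ(·,2) → {S3,S6} and {S0}.
Stable partition: {S1,S4,S5} | {S3,S6} | {S0} — 3 equivalence classes.
S1 and S5 lie in the same block of the stable partition, so they are equivalent — no string distinguishes them.

Yes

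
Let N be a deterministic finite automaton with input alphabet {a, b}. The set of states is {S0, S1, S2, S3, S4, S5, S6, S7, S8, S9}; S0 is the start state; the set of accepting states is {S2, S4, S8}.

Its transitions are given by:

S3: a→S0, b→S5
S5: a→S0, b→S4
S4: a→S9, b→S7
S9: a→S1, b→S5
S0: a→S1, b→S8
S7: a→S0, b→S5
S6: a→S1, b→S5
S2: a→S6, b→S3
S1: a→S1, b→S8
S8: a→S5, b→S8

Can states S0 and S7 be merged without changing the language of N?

First remove the unreachable states {S2,S3,S6}; 7 states remain.
Start with accepting vs non-accepting: {S4,S8} | {S0,S1,S5,S7,S9}.
On input b, block {S4,S8} splits into {S4} and {S8}.
Refine {S0,S1,S5,S7,S9} on symbol b: members go to different blocks, giving {S0,S1} and {S7,S9} and {S5}.
No further refinement is possible. Final partition (5 blocks): {S4} | {S0,S1} | {S8} | {S7,S9} | {S5}.
S0 and S7 end up in different blocks, so they are distinguishable. For instance, the string 'b' is accepted from only S0.

No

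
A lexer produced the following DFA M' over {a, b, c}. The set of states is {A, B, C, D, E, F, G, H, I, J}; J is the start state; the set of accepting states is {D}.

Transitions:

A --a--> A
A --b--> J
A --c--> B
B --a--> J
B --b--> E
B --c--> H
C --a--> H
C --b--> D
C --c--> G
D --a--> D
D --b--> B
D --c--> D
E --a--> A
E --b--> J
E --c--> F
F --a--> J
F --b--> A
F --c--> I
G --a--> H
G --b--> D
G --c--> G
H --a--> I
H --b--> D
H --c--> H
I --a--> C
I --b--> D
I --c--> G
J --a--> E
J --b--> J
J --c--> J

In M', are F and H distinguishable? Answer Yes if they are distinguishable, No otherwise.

Yes

All states are reachable from the start state.
P0 = {D} | {A,B,C,E,F,G,H,I,J}.
Refine {A,B,C,E,F,G,H,I,J} on symbol b: members go to different blocks, giving {A,B,E,F,J} and {C,G,H,I}.
On input c, block {A,B,E,F,J} splits into {A,E,J} and {B,F}.
Refine {A,E,J} on symbol c: members go to different blocks, giving {A,E} and {J}.
No further refinement is possible. Final partition (5 blocks): {D} | {A,E} | {C,G,H,I} | {B,F} | {J}.
F and H end up in different blocks, so they are distinguishable. For instance, the string 'b' is accepted from only H.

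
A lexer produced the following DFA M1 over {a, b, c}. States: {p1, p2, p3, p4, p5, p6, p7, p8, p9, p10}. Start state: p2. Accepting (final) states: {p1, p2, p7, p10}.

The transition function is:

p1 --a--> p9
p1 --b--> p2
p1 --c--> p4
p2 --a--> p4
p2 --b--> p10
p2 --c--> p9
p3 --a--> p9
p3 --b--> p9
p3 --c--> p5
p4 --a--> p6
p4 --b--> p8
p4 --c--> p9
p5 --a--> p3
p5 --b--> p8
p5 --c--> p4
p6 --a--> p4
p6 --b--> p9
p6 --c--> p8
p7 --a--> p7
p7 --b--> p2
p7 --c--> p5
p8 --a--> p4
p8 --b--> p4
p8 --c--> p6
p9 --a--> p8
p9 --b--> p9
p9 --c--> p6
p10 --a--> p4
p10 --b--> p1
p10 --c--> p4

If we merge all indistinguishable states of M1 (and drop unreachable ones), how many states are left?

2

States {p3,p5,p7} cannot be reached from the start state, so discard them.
Initial partition by acceptance: {p1,p2,p10} | {p4,p6,p8,p9}.
The partition is now stable with 2 blocks: {p1,p2,p10} | {p4,p6,p8,p9}.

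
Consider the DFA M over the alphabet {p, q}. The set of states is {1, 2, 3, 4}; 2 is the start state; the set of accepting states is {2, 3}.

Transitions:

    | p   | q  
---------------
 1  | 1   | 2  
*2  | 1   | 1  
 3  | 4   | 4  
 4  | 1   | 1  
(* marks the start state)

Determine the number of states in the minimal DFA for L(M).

2

First remove the unreachable states {3,4}; 2 states remain.
P0 = {2} | {1}.
The partition is now stable with 2 blocks: {2} | {1}.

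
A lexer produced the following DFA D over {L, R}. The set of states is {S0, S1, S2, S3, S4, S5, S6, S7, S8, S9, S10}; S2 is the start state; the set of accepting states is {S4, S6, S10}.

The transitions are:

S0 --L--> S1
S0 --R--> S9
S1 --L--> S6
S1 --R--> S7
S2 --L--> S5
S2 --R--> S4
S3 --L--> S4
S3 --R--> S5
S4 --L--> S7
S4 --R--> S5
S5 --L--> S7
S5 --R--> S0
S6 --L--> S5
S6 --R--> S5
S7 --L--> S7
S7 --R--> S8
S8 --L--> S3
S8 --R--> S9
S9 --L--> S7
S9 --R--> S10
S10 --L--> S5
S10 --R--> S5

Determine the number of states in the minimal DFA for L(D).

5

All states are reachable from the start state.
P0 = {S4,S6,S10} | {S0,S1,S2,S3,S5,S7,S8,S9}.
Refine {S0,S1,S2,S3,S5,S7,S8,S9} on symbol L: members go to different blocks, giving {S0,S2,S5,S7,S8,S9} and {S1,S3}.
Split {S0,S2,S5,S7,S8,S9} by δ(·,L) → {S2,S5,S7,S9} and {S0,S8}.
Refine {S2,S5,S7,S9} on symbol R: members go to different blocks, giving {S2,S9} and {S5,S7}.
No further refinement is possible. Final partition (5 blocks): {S4,S6,S10} | {S2,S9} | {S1,S3} | {S0,S8} | {S5,S7}.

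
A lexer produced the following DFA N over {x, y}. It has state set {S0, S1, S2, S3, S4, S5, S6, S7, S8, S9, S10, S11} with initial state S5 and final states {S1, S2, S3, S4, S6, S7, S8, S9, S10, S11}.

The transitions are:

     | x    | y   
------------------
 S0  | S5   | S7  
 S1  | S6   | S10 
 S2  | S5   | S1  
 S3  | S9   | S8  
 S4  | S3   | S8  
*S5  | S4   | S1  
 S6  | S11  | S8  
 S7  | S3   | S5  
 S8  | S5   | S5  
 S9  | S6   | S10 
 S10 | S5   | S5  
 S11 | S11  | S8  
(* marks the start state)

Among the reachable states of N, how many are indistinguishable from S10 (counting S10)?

First remove the unreachable states {S0,S2,S7}; 9 states remain.
Initial partition by acceptance: {S1,S3,S4,S6,S8,S9,S10,S11} | {S5}.
Split {S1,S3,S4,S6,S8,S9,S10,S11} by δ(·,x) → {S1,S3,S4,S6,S9,S11} and {S8,S10}.
Stable partition: {S1,S3,S4,S6,S9,S11} | {S5} | {S8,S10} — 3 equivalence classes.
State S10 belongs to the block {S8,S10}, which has 2 states.

2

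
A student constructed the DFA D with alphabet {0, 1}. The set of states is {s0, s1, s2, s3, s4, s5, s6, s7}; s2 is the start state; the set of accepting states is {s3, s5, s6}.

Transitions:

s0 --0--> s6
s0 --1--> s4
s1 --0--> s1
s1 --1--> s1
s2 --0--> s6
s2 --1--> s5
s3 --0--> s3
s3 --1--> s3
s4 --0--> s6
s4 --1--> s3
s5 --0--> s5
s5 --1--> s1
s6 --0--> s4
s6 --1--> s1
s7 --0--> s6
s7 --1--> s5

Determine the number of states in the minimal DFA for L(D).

6

Reachable states from the start: {s1,s2,s3,s4,s5,s6}. Unreachable: {s0,s7} — drop them.
P0 = {s3,s5,s6} | {s1,s2,s4}.
On input 0, block {s3,s5,s6} splits into {s3,s5} and {s6}.
Split {s3,s5} by δ(·,1) → {s3} and {s5}.
Split {s1,s2,s4} by δ(·,0) → {s2,s4} and {s1}.
Refine {s2,s4} on symbol 1: members go to different blocks, giving {s2} and {s4}.
Stable partition: {s3} | {s2} | {s6} | {s5} | {s1} | {s4} — 6 equivalence classes.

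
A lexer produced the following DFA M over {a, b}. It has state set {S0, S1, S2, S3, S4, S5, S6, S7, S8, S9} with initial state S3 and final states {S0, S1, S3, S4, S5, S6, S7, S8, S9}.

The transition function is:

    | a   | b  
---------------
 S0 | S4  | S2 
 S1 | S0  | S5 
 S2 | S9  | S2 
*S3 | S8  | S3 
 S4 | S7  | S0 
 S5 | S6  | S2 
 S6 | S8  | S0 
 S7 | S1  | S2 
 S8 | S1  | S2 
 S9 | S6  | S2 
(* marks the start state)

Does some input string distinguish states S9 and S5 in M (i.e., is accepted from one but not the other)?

All states are reachable from the start state.
Initial partition by acceptance: {S0,S1,S3,S4,S5,S6,S7,S8,S9} | {S2}.
Refine {S0,S1,S3,S4,S5,S6,S7,S8,S9} on symbol b: members go to different blocks, giving {S0,S5,S7,S8,S9} and {S1,S3,S4,S6}.
Split {S1,S3,S4,S6} by δ(·,b) → {S1,S4,S6} and {S3}.
Stable partition: {S0,S5,S7,S8,S9} | {S2} | {S1,S4,S6} | {S3} — 4 equivalence classes.
S9 and S5 lie in the same block of the stable partition, so they are equivalent — no string distinguishes them.

No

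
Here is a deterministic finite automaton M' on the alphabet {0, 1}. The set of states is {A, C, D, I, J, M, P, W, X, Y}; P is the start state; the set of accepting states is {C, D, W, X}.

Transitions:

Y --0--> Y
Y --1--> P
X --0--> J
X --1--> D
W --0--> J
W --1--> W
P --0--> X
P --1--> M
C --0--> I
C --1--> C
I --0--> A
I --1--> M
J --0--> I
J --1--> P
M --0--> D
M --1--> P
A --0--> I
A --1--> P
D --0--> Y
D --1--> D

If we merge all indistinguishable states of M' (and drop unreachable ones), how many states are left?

3

Reachable states from the start: {A,D,I,J,M,P,X,Y}. Unreachable: {C,W} — drop them.
Initial partition by acceptance: {D,X} | {A,I,J,M,P,Y}.
Refine {A,I,J,M,P,Y} on symbol 0: members go to different blocks, giving {A,I,J,Y} and {M,P}.
The partition is now stable with 3 blocks: {D,X} | {A,I,J,Y} | {M,P}.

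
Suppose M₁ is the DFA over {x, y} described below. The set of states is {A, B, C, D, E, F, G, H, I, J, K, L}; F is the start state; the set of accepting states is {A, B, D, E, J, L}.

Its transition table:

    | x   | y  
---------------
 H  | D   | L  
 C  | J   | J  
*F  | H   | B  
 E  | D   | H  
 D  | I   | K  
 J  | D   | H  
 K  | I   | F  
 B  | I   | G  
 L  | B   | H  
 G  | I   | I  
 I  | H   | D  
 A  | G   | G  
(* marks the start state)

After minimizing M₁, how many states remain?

5

Reachable states from the start: {B,D,F,G,H,I,K,L}. Unreachable: {A,C,E,J} — drop them.
P0 = {B,D,L} | {F,G,H,I,K}.
On input x, block {B,D,L} splits into {B,D} and {L}.
On input x, block {F,G,H,I,K} splits into {F,G,I,K} and {H}.
Split {F,G,I,K} by δ(·,x) → {F,I} and {G,K}.
The partition is now stable with 5 blocks: {B,D} | {F,I} | {L} | {H} | {G,K}.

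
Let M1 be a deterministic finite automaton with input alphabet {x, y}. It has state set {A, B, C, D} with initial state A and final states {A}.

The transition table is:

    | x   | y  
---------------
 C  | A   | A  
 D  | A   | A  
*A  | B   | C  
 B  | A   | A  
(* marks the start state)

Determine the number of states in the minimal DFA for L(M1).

2

Reachable states from the start: {A,B,C}. Unreachable: {D} — drop them.
Start with accepting vs non-accepting: {A} | {B,C}.
No further refinement is possible. Final partition (2 blocks): {A} | {B,C}.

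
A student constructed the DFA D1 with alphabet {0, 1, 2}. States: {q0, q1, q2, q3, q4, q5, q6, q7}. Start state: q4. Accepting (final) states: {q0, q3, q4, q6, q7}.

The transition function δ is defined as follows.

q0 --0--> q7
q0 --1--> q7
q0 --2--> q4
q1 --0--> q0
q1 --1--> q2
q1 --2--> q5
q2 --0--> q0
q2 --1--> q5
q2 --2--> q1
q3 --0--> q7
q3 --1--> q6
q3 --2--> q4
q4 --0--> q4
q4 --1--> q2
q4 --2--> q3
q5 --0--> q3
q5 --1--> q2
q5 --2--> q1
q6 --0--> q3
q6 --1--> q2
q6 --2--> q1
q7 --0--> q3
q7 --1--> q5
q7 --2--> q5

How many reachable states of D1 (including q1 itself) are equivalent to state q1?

3

Initial partition by acceptance: {q0,q3,q4,q6,q7} | {q1,q2,q5}.
On input 1, block {q0,q3,q4,q6,q7} splits into {q4,q6,q7} and {q0,q3}.
Refine {q4,q6,q7} on symbol 0: members go to different blocks, giving {q6,q7} and {q4}.
Stable partition: {q6,q7} | {q1,q2,q5} | {q0,q3} | {q4} — 4 equivalence classes.
The equivalence class containing q1 is {q1,q2,q5}, of size 3.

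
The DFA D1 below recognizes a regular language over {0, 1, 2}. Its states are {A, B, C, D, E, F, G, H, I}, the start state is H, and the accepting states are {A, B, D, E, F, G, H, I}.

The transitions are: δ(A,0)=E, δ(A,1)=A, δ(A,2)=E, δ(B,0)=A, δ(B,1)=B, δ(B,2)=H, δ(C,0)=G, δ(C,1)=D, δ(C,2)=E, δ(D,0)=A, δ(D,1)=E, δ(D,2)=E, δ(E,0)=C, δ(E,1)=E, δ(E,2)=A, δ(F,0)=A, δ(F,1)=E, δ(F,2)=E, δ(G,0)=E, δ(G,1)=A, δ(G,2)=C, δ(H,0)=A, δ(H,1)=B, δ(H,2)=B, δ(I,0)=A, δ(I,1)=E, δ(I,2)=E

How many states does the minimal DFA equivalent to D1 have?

States {F,I} cannot be reached from the start state, so discard them.
Initial partition by acceptance: {A,B,D,E,G,H} | {C}.
Split {A,B,D,E,G,H} by δ(·,0) → {A,B,D,G,H} and {E}.
Split {A,B,D,G,H} by δ(·,0) → {B,D,H} and {A,G}.
Refine {B,D,H} on symbol 1: members go to different blocks, giving {B,H} and {D}.
Split {A,G} by δ(·,2) → {A} and {G}.
The partition is now stable with 6 blocks: {B,H} | {C} | {E} | {A} | {D} | {G}.

6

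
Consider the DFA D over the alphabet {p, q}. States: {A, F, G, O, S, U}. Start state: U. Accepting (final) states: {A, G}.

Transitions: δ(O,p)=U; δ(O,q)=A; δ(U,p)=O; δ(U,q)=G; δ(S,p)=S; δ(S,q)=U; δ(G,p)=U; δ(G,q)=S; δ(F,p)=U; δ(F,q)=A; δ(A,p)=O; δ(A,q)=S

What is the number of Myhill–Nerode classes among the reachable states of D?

Reachable states from the start: {A,G,O,S,U}. Unreachable: {F} — drop them.
P0 = {A,G} | {O,S,U}.
Split {O,S,U} by δ(·,q) → {O,U} and {S}.
The partition is now stable with 3 blocks: {A,G} | {O,U} | {S}.

3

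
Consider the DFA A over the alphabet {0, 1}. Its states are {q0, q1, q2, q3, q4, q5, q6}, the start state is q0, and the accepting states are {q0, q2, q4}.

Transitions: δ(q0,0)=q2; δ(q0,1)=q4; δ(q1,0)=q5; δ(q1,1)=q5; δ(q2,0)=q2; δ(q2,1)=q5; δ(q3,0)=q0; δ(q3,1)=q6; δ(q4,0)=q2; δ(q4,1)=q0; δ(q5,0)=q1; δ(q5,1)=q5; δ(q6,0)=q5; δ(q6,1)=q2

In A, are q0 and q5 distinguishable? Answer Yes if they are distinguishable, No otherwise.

First remove the unreachable states {q3,q6}; 5 states remain.
Initial partition by acceptance: {q0,q2,q4} | {q1,q5}.
Refine {q0,q2,q4} on symbol 1: members go to different blocks, giving {q0,q4} and {q2}.
Stable partition: {q0,q4} | {q1,q5} | {q2} — 3 equivalence classes.
q0 and q5 end up in different blocks, so they are distinguishable. For instance, the string 'ε' is accepted from only q0.

Yes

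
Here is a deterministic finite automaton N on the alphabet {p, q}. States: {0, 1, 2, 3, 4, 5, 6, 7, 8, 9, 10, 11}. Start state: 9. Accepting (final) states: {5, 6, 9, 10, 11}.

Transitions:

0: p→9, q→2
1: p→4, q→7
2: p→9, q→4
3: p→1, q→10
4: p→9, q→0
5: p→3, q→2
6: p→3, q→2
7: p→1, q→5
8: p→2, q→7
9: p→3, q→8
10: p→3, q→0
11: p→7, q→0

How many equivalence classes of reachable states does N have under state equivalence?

5

First remove the unreachable states {6,11}; 10 states remain.
P0 = {5,9,10} | {0,1,2,3,4,7,8}.
On input p, block {0,1,2,3,4,7,8} splits into {1,3,7,8} and {0,2,4}.
Split {5,9,10} by δ(·,q) → {5,10} and {9}.
Split {1,3,7,8} by δ(·,p) → {1,8} and {3,7}.
Stable partition: {5,10} | {1,8} | {0,2,4} | {9} | {3,7} — 5 equivalence classes.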